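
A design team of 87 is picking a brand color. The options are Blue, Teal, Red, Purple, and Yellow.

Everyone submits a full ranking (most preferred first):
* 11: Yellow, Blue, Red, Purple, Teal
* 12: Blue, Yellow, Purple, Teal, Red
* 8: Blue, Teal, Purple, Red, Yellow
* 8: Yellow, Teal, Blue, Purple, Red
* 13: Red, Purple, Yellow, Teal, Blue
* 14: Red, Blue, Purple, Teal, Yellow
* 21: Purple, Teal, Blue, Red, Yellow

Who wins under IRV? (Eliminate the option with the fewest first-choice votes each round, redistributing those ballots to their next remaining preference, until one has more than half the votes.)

Round 1: Blue 20, Teal 0, Red 27, Purple 21, Yellow 19. Teal eliminated.
Round 2: Blue 20, Red 27, Purple 21, Yellow 19. Yellow eliminated.
Round 3: Blue 39, Red 27, Purple 21. Purple eliminated.
Round 4: Blue 60, Red 27. Blue has a majority (≥44).

Blue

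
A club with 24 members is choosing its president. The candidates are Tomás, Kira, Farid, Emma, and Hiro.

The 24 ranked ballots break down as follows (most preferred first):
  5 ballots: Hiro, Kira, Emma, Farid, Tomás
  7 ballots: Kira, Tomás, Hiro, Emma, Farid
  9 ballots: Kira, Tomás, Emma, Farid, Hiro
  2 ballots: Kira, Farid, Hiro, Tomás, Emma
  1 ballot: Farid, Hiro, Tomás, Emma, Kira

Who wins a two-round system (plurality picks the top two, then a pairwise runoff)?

Kira

Round 1 first-place votes: Tomás 0, Kira 18, Farid 1, Emma 0, Hiro 5. Kira and Hiro advance.
Runoff: Kira is ranked above Hiro on 18 ballots, Hiro above Kira on 6.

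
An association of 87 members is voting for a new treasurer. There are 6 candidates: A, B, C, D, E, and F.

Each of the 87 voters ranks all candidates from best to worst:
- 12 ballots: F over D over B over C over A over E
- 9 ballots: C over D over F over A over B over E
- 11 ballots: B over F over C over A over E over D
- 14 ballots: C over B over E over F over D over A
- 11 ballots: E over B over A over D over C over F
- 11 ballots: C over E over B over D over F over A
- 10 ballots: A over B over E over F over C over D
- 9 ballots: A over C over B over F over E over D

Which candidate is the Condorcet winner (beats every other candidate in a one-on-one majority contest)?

B

B vs A: 59–28
B vs C: 44–43
B vs D: 66–21
B vs E: 65–22
B vs F: 66–21
B beats every other candidate.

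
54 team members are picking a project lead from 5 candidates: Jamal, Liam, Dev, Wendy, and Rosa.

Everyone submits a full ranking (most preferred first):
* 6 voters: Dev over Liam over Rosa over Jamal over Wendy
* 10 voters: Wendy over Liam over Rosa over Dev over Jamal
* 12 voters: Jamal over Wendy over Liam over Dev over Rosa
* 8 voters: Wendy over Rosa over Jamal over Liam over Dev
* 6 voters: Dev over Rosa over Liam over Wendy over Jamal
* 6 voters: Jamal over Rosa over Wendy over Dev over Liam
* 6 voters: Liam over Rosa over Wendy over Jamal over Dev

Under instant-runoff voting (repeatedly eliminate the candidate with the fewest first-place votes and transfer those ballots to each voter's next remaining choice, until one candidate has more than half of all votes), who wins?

Round 1: Jamal 18, Liam 6, Dev 12, Wendy 18, Rosa 0. Rosa eliminated.
Round 2: Jamal 18, Liam 6, Dev 12, Wendy 18. Liam eliminated.
Round 3: Jamal 18, Dev 12, Wendy 24. Dev eliminated.
Round 4: Jamal 24, Wendy 30. Wendy has a majority (≥28).

Wendy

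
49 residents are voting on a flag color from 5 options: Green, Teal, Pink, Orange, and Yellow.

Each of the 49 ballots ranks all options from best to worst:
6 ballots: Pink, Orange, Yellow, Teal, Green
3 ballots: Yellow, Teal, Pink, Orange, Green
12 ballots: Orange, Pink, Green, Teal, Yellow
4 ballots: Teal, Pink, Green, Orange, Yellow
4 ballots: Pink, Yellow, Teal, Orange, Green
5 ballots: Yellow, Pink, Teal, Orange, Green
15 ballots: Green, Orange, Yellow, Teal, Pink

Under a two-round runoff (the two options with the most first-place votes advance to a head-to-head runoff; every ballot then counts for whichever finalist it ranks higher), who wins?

Round 1 first-place votes: Green 15, Teal 4, Pink 10, Orange 12, Yellow 8. Green and Orange advance.
Runoff: Green is ranked above Orange on 19 ballots, Orange above Green on 30.

Orange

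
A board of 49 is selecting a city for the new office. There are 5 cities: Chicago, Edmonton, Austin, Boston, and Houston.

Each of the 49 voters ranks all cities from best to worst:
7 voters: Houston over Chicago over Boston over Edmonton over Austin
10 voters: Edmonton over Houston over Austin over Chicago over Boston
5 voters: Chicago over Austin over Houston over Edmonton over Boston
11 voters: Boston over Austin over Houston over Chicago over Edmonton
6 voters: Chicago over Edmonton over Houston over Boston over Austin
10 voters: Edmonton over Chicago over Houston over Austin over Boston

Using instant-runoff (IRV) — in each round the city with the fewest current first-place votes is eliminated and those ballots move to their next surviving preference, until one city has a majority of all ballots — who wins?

Chicago

Round 1: Chicago 11, Edmonton 20, Austin 0, Boston 11, Houston 7. Austin eliminated.
Round 2: Chicago 11, Edmonton 20, Boston 11, Houston 7. Houston eliminated.
Round 3: Chicago 18, Edmonton 20, Boston 11. Boston eliminated.
Round 4: Chicago 29, Edmonton 20. Chicago has a majority (≥25).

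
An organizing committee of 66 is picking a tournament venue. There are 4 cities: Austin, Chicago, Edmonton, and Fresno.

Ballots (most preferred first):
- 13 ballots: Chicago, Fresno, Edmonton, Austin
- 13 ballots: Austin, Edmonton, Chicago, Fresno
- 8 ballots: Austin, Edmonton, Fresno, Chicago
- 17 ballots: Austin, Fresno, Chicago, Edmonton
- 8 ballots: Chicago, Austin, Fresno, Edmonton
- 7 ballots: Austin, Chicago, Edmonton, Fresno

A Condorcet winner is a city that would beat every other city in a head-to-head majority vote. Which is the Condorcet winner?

Austin

Austin vs Chicago: 45–21
Austin vs Edmonton: 53–13
Austin vs Fresno: 53–13
Austin beats every other city.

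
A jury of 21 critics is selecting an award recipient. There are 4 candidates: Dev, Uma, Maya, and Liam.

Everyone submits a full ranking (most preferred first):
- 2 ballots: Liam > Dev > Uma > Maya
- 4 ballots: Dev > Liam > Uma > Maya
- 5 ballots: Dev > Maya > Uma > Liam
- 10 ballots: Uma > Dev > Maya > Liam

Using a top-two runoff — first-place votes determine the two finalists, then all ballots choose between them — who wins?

Round 1 first-place votes: Dev 9, Uma 10, Maya 0, Liam 2. Uma and Dev advance.
Runoff: Uma is ranked above Dev on 10 ballots, Dev above Uma on 11.

Dev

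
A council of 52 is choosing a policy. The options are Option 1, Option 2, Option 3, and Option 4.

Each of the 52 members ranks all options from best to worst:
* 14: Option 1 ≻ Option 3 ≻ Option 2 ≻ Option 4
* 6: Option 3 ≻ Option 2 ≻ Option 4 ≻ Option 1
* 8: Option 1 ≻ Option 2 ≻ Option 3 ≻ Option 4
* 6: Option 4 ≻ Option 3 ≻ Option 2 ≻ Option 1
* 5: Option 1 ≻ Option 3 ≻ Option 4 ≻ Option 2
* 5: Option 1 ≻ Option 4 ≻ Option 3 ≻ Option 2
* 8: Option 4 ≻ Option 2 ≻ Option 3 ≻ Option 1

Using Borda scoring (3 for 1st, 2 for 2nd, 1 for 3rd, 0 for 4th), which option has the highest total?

Option 1

Option 1: 14×3 + 6×0 + 8×3 + 6×0 + 5×3 + 5×3 + 8×0 = 96
Option 2: 14×1 + 6×2 + 8×2 + 6×1 + 5×0 + 5×0 + 8×2 = 64
Option 3: 14×2 + 6×3 + 8×1 + 6×2 + 5×2 + 5×1 + 8×1 = 89
Option 4: 14×0 + 6×1 + 8×0 + 6×3 + 5×1 + 5×2 + 8×3 = 63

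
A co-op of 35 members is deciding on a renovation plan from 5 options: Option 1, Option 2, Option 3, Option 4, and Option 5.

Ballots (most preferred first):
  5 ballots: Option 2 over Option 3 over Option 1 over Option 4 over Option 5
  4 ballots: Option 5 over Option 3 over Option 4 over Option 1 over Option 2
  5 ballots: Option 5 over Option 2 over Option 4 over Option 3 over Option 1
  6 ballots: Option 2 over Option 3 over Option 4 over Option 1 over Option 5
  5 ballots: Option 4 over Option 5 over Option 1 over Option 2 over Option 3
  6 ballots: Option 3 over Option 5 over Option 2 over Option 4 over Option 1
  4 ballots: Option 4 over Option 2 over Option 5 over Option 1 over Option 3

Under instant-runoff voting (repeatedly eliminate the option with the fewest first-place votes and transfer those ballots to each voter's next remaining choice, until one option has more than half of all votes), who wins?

Option 5

Round 1: Option 1 0, Option 2 11, Option 3 6, Option 4 9, Option 5 9. Option 1 eliminated.
Round 2: Option 2 11, Option 3 6, Option 4 9, Option 5 9. Option 3 eliminated.
Round 3: Option 2 11, Option 4 9, Option 5 15. Option 4 eliminated.
Round 4: Option 2 15, Option 5 20. Option 5 has a majority (≥18).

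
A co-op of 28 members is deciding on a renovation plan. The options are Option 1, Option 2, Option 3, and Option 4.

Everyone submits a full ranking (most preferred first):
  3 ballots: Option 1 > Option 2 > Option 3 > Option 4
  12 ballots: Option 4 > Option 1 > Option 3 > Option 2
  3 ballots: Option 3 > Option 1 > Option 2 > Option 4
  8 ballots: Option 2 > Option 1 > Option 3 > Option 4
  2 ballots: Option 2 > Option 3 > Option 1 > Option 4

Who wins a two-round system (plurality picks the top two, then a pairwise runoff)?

Option 2

Round 1 first-place votes: Option 1 3, Option 2 10, Option 3 3, Option 4 12. Option 4 and Option 2 advance.
Runoff: Option 4 is ranked above Option 2 on 12 ballots, Option 2 above Option 4 on 16.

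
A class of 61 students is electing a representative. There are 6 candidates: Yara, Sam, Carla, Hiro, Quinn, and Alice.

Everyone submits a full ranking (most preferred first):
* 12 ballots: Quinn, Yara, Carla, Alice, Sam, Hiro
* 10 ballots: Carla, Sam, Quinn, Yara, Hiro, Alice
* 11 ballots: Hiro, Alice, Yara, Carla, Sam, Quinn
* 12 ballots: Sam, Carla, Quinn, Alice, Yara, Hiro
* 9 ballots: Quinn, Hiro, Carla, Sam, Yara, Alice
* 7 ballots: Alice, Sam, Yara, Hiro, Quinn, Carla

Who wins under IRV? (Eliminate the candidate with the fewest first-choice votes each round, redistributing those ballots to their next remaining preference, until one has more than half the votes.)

Round 1: Yara 0, Sam 12, Carla 10, Hiro 11, Quinn 21, Alice 7. Yara eliminated.
Round 2: Sam 12, Carla 10, Hiro 11, Quinn 21, Alice 7. Alice eliminated.
Round 3: Sam 19, Carla 10, Hiro 11, Quinn 21. Carla eliminated.
Round 4: Sam 29, Hiro 11, Quinn 21. Hiro eliminated.
Round 5: Sam 40, Quinn 21. Sam has a majority (≥31).

Sam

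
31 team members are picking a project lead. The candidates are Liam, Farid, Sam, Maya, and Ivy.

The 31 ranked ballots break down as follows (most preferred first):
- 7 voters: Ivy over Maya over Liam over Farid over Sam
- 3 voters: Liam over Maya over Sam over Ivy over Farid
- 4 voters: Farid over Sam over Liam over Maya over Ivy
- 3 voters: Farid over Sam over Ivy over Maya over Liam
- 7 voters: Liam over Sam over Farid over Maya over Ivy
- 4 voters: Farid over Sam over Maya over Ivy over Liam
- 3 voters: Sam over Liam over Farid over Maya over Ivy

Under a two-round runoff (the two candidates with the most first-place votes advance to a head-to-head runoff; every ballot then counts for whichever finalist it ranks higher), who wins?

Round 1 first-place votes: Liam 10, Farid 11, Sam 3, Maya 0, Ivy 7. Farid and Liam advance.
Runoff: Farid is ranked above Liam on 11 ballots, Liam above Farid on 20.

Liam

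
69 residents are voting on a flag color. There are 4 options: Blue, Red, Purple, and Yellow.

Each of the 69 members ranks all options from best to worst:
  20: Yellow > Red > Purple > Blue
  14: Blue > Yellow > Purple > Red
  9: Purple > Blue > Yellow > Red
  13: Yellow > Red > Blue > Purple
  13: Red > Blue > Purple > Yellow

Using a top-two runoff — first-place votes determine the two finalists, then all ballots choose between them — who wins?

Round 1 first-place votes: Blue 14, Red 13, Purple 9, Yellow 33. Yellow and Blue advance.
Runoff: Yellow is ranked above Blue on 33 ballots, Blue above Yellow on 36.

Blue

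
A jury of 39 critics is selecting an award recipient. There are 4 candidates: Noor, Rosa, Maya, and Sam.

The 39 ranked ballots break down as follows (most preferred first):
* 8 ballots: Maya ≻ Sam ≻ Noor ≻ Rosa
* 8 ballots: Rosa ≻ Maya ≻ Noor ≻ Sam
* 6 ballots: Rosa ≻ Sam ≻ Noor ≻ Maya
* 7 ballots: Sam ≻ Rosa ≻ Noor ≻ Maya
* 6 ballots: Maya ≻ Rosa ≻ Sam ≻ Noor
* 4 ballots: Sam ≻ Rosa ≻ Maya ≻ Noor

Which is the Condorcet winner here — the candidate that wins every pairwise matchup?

Rosa

Rosa vs Noor: 31–8
Rosa vs Maya: 25–14
Rosa vs Sam: 20–19
Rosa beats every other candidate.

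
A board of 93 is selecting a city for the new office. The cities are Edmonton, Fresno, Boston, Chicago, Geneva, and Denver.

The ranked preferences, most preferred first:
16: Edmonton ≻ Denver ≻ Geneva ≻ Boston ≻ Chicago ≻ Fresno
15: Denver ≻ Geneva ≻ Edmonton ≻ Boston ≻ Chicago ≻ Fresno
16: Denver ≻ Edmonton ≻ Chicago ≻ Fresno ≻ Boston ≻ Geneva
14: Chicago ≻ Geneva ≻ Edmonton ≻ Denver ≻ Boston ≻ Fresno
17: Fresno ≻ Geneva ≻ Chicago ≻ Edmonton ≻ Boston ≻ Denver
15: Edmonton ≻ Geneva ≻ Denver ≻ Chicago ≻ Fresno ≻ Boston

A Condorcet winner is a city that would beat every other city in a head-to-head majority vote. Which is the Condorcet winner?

Edmonton

Edmonton vs Fresno: 76–17
Edmonton vs Boston: 93–0
Edmonton vs Chicago: 62–31
Edmonton vs Geneva: 47–46
Edmonton vs Denver: 62–31
Edmonton beats every other city.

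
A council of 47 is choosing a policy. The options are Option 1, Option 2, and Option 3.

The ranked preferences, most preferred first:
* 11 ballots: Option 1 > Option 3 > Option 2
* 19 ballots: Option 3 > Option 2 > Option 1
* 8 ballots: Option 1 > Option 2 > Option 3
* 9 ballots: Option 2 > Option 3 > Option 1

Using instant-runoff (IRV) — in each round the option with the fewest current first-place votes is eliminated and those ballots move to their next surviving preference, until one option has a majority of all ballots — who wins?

Option 3

Round 1: Option 1 19, Option 2 9, Option 3 19. Option 2 eliminated.
Round 2: Option 1 19, Option 3 28. Option 3 has a majority (≥24).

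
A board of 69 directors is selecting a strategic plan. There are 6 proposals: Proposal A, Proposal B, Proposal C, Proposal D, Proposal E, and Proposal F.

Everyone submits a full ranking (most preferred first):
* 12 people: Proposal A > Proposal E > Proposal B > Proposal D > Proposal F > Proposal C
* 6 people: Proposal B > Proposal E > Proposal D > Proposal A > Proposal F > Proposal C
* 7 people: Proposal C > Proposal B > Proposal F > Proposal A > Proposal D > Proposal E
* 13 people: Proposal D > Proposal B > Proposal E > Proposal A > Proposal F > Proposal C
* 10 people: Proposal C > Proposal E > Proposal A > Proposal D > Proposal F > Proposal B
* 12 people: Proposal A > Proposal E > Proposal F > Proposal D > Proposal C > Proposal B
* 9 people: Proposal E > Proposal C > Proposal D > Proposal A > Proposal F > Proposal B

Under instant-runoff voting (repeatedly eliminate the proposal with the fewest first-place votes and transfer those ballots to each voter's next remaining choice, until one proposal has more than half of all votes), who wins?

Round 1: Proposal A 24, Proposal B 6, Proposal C 17, Proposal D 13, Proposal E 9, Proposal F 0. Proposal F eliminated.
Round 2: Proposal A 24, Proposal B 6, Proposal C 17, Proposal D 13, Proposal E 9. Proposal B eliminated.
Round 3: Proposal A 24, Proposal C 17, Proposal D 13, Proposal E 15. Proposal D eliminated.
Round 4: Proposal A 24, Proposal C 17, Proposal E 28. Proposal C eliminated.
Round 5: Proposal A 31, Proposal E 38. Proposal E has a majority (≥35).

Proposal E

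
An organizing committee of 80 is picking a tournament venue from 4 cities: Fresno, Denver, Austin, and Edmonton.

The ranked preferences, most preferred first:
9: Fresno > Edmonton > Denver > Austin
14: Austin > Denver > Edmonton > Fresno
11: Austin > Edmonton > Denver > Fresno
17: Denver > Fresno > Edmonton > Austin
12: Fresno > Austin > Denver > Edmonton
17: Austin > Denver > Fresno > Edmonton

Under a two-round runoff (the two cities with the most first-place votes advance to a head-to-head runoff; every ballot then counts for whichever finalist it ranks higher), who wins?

Round 1 first-place votes: Fresno 21, Denver 17, Austin 42, Edmonton 0. Austin and Fresno advance.
Runoff: Austin is ranked above Fresno on 42 ballots, Fresno above Austin on 38.

Austin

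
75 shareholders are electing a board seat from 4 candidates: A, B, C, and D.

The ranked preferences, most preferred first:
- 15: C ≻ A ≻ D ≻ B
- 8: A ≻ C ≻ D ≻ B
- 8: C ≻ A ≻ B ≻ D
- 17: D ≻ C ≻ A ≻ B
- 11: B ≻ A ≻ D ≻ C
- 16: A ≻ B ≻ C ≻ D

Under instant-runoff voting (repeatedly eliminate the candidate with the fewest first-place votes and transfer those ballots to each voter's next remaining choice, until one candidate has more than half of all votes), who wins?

Round 1: A 24, B 11, C 23, D 17. B eliminated.
Round 2: A 35, C 23, D 17. D eliminated.
Round 3: A 35, C 40. C has a majority (≥38).

C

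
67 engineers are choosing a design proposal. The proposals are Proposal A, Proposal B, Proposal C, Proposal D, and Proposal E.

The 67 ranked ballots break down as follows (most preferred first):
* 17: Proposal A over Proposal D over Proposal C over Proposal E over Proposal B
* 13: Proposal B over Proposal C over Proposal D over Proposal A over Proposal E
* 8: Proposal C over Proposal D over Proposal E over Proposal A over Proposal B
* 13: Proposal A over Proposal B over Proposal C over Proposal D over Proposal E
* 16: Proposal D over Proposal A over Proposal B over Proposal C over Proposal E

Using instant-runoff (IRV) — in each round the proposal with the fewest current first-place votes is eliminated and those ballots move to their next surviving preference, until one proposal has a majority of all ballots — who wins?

Proposal D

Round 1: Proposal A 30, Proposal B 13, Proposal C 8, Proposal D 16, Proposal E 0. Proposal E eliminated.
Round 2: Proposal A 30, Proposal B 13, Proposal C 8, Proposal D 16. Proposal C eliminated.
Round 3: Proposal A 30, Proposal B 13, Proposal D 24. Proposal B eliminated.
Round 4: Proposal A 30, Proposal D 37. Proposal D has a majority (≥34).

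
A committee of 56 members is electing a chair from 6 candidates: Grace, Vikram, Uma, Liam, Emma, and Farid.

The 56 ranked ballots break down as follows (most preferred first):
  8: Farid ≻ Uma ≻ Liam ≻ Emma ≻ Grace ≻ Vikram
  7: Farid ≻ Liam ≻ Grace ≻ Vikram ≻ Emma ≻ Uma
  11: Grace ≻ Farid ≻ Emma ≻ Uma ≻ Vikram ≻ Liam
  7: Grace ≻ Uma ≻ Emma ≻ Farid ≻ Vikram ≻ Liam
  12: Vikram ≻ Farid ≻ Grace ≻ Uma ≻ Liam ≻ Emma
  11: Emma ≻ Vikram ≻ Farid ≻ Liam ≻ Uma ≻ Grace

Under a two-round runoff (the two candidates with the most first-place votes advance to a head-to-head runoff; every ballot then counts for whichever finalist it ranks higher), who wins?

Farid

Round 1 first-place votes: Grace 18, Vikram 12, Uma 0, Liam 0, Emma 11, Farid 15. Grace and Farid advance.
Runoff: Grace is ranked above Farid on 18 ballots, Farid above Grace on 38.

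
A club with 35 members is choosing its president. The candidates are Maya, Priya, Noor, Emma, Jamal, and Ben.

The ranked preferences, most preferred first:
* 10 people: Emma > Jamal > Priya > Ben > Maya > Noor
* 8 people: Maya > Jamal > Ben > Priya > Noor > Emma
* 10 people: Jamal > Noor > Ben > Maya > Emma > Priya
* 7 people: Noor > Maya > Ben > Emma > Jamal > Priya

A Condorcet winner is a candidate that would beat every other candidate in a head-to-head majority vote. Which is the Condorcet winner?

Jamal

Jamal vs Maya: 20–15
Jamal vs Priya: 35–0
Jamal vs Noor: 28–7
Jamal vs Emma: 18–17
Jamal vs Ben: 28–7
Jamal beats every other candidate.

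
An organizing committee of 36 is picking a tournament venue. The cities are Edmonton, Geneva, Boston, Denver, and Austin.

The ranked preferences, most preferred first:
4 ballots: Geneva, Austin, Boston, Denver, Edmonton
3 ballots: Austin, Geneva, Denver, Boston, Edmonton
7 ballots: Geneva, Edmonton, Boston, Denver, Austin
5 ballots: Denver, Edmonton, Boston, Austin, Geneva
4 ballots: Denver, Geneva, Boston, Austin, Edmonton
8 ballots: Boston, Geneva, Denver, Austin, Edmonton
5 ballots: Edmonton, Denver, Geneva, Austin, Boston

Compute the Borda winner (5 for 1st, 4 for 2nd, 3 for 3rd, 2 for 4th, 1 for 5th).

Geneva

Edmonton: 4×1 + 3×1 + 7×4 + 5×4 + 4×1 + 8×1 + 5×5 = 92
Geneva: 4×5 + 3×4 + 7×5 + 5×1 + 4×4 + 8×4 + 5×3 = 135
Boston: 4×3 + 3×2 + 7×3 + 5×3 + 4×3 + 8×5 + 5×1 = 111
Denver: 4×2 + 3×3 + 7×2 + 5×5 + 4×5 + 8×3 + 5×4 = 120
Austin: 4×4 + 3×5 + 7×1 + 5×2 + 4×2 + 8×2 + 5×2 = 82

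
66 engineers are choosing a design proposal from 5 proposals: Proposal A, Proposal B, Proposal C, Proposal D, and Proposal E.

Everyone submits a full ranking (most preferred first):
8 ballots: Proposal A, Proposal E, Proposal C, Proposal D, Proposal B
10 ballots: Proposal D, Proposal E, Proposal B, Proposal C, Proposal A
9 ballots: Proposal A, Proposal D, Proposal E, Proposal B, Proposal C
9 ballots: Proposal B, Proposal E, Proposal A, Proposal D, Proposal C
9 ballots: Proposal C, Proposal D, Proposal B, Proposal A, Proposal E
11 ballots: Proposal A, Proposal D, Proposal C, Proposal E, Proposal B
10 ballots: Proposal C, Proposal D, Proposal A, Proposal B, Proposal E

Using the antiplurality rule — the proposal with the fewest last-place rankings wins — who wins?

Proposal D

Last-place votes: Proposal A 10, Proposal B 19, Proposal C 18, Proposal D 0, Proposal E 19.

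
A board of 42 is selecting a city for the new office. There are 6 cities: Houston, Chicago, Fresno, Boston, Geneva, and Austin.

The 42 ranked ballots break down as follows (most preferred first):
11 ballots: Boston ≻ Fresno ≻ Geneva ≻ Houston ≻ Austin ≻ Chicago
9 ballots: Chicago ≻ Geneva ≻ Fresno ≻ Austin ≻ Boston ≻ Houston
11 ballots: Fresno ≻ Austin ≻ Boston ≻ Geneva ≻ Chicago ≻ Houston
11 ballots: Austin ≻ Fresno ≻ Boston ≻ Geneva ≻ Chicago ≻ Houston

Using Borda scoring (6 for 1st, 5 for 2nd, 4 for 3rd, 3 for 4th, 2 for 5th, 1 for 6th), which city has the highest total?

Fresno

Houston: 11×3 + 9×1 + 11×1 + 11×1 = 64
Chicago: 11×1 + 9×6 + 11×2 + 11×2 = 109
Fresno: 11×5 + 9×4 + 11×6 + 11×5 = 212
Boston: 11×6 + 9×2 + 11×4 + 11×4 = 172
Geneva: 11×4 + 9×5 + 11×3 + 11×3 = 155
Austin: 11×2 + 9×3 + 11×5 + 11×6 = 170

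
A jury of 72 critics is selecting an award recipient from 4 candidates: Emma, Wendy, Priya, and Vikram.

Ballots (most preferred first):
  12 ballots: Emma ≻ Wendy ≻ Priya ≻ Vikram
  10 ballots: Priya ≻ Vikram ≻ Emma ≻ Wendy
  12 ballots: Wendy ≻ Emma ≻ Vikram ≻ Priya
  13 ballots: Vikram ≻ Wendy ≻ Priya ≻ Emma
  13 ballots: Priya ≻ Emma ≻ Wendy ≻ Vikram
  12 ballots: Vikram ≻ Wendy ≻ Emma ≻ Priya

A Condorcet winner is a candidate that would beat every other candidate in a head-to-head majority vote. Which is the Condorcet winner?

Wendy vs Emma: 37–35
Wendy vs Priya: 49–23
Wendy vs Vikram: 37–35
Wendy beats every other candidate.

Wendy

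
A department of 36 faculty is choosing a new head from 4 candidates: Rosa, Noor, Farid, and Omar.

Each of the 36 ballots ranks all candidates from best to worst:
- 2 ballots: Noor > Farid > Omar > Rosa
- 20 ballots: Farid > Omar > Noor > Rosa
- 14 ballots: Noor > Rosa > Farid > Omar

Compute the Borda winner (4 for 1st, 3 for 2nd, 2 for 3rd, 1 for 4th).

Rosa: 2×1 + 20×1 + 14×3 = 64
Noor: 2×4 + 20×2 + 14×4 = 104
Farid: 2×3 + 20×4 + 14×2 = 114
Omar: 2×2 + 20×3 + 14×1 = 78

Farid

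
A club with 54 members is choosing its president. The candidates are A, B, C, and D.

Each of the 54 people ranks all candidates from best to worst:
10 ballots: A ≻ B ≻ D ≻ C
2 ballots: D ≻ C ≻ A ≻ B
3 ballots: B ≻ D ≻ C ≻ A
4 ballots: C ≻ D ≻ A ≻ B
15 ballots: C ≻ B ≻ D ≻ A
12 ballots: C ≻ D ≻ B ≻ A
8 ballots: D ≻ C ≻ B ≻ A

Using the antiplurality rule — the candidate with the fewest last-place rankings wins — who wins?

D

Last-place votes: A 38, B 6, C 10, D 0.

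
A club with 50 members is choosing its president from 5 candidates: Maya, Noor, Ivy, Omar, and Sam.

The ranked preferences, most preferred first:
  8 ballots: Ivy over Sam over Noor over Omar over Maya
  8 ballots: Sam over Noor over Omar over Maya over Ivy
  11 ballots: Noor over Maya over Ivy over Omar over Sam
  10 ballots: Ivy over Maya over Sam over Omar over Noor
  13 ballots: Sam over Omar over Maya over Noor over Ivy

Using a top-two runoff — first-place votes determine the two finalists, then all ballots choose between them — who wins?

Round 1 first-place votes: Maya 0, Noor 11, Ivy 18, Omar 0, Sam 21. Sam and Ivy advance.
Runoff: Sam is ranked above Ivy on 21 ballots, Ivy above Sam on 29.

Ivy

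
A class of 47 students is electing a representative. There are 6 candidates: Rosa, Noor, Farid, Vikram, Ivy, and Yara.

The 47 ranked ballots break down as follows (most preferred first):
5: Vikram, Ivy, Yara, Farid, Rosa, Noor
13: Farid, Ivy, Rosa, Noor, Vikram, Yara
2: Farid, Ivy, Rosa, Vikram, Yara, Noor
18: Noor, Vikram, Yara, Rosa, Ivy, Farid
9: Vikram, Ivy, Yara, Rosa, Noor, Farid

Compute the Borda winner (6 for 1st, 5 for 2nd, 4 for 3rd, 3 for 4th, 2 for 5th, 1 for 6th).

Vikram

Rosa: 5×2 + 13×4 + 2×4 + 18×3 + 9×3 = 151
Noor: 5×1 + 13×3 + 2×1 + 18×6 + 9×2 = 172
Farid: 5×3 + 13×6 + 2×6 + 18×1 + 9×1 = 132
Vikram: 5×6 + 13×2 + 2×3 + 18×5 + 9×6 = 206
Ivy: 5×5 + 13×5 + 2×5 + 18×2 + 9×5 = 181
Yara: 5×4 + 13×1 + 2×2 + 18×4 + 9×4 = 145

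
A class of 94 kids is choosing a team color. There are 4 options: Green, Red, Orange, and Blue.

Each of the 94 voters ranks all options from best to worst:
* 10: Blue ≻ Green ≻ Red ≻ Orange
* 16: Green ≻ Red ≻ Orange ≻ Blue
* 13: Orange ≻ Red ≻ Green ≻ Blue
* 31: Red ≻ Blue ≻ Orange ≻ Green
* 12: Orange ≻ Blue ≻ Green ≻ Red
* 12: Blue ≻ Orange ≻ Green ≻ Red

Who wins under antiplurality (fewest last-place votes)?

Orange

Last-place votes: Green 31, Red 24, Orange 10, Blue 29.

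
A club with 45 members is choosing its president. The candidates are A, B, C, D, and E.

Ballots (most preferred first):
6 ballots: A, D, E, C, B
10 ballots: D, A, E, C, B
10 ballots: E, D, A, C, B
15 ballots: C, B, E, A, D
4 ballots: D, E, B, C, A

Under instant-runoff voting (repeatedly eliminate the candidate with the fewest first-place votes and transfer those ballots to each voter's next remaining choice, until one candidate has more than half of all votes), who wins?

Round 1: A 6, B 0, C 15, D 14, E 10. B eliminated.
Round 2: A 6, C 15, D 14, E 10. A eliminated.
Round 3: C 15, D 20, E 10. E eliminated.
Round 4: C 15, D 30. D has a majority (≥23).

D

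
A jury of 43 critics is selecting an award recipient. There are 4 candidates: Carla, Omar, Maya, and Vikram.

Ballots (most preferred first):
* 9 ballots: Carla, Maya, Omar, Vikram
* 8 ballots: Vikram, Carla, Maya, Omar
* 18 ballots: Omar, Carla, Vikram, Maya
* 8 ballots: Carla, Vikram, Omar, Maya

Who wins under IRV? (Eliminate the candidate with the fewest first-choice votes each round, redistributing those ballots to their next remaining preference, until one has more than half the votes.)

Carla

Round 1: Carla 17, Omar 18, Maya 0, Vikram 8. Maya eliminated.
Round 2: Carla 17, Omar 18, Vikram 8. Vikram eliminated.
Round 3: Carla 25, Omar 18. Carla has a majority (≥22).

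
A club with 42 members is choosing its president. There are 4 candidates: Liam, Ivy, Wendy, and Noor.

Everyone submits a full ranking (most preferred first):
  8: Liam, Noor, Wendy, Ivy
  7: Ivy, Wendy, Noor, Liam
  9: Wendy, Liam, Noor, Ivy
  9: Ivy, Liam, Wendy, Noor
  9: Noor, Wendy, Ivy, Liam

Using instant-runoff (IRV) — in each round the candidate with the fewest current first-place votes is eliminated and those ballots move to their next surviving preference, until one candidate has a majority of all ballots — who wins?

Round 1: Liam 8, Ivy 16, Wendy 9, Noor 9. Liam eliminated.
Round 2: Ivy 16, Wendy 9, Noor 17. Wendy eliminated.
Round 3: Ivy 16, Noor 26. Noor has a majority (≥22).

Noor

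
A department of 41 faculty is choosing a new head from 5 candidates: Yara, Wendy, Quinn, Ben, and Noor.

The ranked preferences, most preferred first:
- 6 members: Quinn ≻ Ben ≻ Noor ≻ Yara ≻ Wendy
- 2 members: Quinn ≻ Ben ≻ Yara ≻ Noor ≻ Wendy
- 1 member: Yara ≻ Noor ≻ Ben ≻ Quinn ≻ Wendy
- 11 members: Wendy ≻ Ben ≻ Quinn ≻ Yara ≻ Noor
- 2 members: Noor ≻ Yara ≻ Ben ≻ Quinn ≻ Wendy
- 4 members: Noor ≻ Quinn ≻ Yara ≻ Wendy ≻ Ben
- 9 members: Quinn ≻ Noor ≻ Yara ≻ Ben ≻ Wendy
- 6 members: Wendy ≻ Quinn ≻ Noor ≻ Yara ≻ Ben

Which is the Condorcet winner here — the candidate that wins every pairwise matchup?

Quinn vs Yara: 38–3
Quinn vs Wendy: 24–17
Quinn vs Ben: 27–14
Quinn vs Noor: 34–7
Quinn beats every other candidate.

Quinn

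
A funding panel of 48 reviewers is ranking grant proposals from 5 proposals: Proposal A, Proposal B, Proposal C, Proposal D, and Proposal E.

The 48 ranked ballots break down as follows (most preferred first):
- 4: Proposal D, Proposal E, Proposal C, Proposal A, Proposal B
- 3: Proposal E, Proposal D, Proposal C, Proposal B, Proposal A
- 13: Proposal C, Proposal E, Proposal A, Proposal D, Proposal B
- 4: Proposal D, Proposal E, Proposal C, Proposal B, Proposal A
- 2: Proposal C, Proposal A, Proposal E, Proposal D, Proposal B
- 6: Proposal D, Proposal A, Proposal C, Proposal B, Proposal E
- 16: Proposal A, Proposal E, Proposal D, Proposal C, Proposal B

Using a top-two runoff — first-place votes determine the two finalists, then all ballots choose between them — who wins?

Round 1 first-place votes: Proposal A 16, Proposal B 0, Proposal C 15, Proposal D 14, Proposal E 3. Proposal A and Proposal C advance.
Runoff: Proposal A is ranked above Proposal C on 22 ballots, Proposal C above Proposal A on 26.

Proposal C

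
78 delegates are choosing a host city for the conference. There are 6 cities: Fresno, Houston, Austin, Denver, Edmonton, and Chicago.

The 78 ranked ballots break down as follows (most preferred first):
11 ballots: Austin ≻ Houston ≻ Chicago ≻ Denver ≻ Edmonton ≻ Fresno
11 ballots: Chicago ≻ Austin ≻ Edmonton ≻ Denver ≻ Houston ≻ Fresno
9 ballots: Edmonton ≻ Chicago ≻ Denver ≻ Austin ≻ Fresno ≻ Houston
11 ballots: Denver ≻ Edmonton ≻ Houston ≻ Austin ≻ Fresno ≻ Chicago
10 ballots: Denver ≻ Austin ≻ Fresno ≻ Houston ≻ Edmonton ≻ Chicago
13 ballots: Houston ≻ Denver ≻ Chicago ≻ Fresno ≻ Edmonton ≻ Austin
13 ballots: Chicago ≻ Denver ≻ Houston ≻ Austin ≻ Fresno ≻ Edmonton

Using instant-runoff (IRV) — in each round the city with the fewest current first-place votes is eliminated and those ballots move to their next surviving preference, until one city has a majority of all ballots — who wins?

Round 1: Fresno 0, Houston 13, Austin 11, Denver 21, Edmonton 9, Chicago 24. Fresno eliminated.
Round 2: Houston 13, Austin 11, Denver 21, Edmonton 9, Chicago 24. Edmonton eliminated.
Round 3: Houston 13, Austin 11, Denver 21, Chicago 33. Austin eliminated.
Round 4: Houston 24, Denver 21, Chicago 33. Denver eliminated.
Round 5: Houston 45, Chicago 33. Houston has a majority (≥40).

Houston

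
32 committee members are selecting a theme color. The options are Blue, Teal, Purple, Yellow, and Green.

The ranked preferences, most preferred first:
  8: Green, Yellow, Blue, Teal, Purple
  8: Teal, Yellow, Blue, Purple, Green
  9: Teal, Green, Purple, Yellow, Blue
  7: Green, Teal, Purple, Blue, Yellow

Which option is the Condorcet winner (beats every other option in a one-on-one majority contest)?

Teal vs Blue: 24–8
Teal vs Purple: 32–0
Teal vs Yellow: 24–8
Teal vs Green: 17–15
Teal beats every other option.

Teal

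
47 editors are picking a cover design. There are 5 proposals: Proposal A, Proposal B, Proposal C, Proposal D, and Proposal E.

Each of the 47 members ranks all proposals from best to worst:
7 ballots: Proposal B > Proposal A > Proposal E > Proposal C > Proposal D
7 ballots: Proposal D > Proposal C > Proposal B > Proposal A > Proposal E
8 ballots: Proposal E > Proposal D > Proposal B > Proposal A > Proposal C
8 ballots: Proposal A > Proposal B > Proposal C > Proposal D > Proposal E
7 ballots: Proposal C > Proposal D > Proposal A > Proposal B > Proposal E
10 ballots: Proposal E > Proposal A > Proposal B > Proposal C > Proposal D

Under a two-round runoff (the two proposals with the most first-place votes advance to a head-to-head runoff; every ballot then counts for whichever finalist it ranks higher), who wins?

Proposal A

Round 1 first-place votes: Proposal A 8, Proposal B 7, Proposal C 7, Proposal D 7, Proposal E 18. Proposal E and Proposal A advance.
Runoff: Proposal E is ranked above Proposal A on 18 ballots, Proposal A above Proposal E on 29.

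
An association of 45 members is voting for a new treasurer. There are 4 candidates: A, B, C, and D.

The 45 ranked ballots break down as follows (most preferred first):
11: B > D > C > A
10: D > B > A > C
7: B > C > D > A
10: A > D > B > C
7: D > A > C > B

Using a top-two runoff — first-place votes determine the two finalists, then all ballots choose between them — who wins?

D

Round 1 first-place votes: A 10, B 18, C 0, D 17. B and D advance.
Runoff: B is ranked above D on 18 ballots, D above B on 27.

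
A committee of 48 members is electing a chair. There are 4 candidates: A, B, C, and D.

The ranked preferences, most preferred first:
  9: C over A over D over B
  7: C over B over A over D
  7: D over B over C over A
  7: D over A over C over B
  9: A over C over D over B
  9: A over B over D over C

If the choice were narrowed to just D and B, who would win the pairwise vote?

D is ranked above B on 32 ballots; B above D on 16.

D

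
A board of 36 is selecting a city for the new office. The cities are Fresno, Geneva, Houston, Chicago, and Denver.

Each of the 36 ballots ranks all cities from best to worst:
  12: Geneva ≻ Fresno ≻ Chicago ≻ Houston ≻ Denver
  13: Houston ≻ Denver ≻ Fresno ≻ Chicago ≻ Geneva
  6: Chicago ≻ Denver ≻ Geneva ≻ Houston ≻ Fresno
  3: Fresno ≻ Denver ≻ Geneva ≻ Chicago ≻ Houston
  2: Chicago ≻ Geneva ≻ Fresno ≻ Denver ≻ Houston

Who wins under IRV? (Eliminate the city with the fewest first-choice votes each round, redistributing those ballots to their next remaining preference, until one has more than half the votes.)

Round 1: Fresno 3, Geneva 12, Houston 13, Chicago 8, Denver 0. Denver eliminated.
Round 2: Fresno 3, Geneva 12, Houston 13, Chicago 8. Fresno eliminated.
Round 3: Geneva 15, Houston 13, Chicago 8. Chicago eliminated.
Round 4: Geneva 23, Houston 13. Geneva has a majority (≥19).

Geneva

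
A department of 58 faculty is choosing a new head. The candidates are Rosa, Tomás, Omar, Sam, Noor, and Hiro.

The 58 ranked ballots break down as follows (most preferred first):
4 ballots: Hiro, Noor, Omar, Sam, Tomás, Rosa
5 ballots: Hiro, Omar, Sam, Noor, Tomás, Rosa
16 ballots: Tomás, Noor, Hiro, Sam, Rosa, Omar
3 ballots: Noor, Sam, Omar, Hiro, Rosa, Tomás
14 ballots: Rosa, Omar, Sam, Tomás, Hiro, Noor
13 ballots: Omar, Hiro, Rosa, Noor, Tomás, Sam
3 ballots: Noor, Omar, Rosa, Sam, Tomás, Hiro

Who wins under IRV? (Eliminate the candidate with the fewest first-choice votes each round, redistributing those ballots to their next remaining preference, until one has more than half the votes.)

Round 1: Rosa 14, Tomás 16, Omar 13, Sam 0, Noor 6, Hiro 9. Sam eliminated.
Round 2: Rosa 14, Tomás 16, Omar 13, Noor 6, Hiro 9. Noor eliminated.
Round 3: Rosa 14, Tomás 16, Omar 19, Hiro 9. Hiro eliminated.
Round 4: Rosa 14, Tomás 16, Omar 28. Rosa eliminated.
Round 5: Tomás 16, Omar 42. Omar has a majority (≥30).

Omar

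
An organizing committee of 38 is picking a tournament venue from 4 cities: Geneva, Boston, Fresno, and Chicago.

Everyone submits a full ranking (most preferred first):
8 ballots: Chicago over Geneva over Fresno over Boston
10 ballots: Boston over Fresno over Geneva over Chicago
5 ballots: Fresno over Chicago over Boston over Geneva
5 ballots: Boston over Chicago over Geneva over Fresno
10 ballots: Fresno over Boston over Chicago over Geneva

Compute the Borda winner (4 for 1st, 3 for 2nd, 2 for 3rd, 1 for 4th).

Fresno

Geneva: 8×3 + 10×2 + 5×1 + 5×2 + 10×1 = 69
Boston: 8×1 + 10×4 + 5×2 + 5×4 + 10×3 = 108
Fresno: 8×2 + 10×3 + 5×4 + 5×1 + 10×4 = 111
Chicago: 8×4 + 10×1 + 5×3 + 5×3 + 10×2 = 92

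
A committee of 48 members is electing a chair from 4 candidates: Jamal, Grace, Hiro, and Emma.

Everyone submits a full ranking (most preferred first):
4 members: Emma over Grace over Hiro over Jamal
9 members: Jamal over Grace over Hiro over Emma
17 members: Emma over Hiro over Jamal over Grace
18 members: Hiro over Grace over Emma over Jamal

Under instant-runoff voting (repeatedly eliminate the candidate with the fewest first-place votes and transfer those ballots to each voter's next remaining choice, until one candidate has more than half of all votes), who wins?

Round 1: Jamal 9, Grace 0, Hiro 18, Emma 21. Grace eliminated.
Round 2: Jamal 9, Hiro 18, Emma 21. Jamal eliminated.
Round 3: Hiro 27, Emma 21. Hiro has a majority (≥25).

Hiro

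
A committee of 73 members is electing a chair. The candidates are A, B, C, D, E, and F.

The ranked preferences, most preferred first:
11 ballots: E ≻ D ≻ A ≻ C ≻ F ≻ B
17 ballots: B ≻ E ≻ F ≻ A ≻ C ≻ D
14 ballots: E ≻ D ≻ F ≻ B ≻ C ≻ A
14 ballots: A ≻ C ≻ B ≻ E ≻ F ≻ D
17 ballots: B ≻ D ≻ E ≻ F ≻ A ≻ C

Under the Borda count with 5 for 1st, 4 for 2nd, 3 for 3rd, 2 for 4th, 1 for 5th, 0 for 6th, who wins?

A: 11×3 + 17×2 + 14×0 + 14×5 + 17×1 = 154
B: 11×0 + 17×5 + 14×2 + 14×3 + 17×5 = 240
C: 11×2 + 17×1 + 14×1 + 14×4 + 17×0 = 109
D: 11×4 + 17×0 + 14×4 + 14×0 + 17×4 = 168
E: 11×5 + 17×4 + 14×5 + 14×2 + 17×3 = 272
F: 11×1 + 17×3 + 14×3 + 14×1 + 17×2 = 152

E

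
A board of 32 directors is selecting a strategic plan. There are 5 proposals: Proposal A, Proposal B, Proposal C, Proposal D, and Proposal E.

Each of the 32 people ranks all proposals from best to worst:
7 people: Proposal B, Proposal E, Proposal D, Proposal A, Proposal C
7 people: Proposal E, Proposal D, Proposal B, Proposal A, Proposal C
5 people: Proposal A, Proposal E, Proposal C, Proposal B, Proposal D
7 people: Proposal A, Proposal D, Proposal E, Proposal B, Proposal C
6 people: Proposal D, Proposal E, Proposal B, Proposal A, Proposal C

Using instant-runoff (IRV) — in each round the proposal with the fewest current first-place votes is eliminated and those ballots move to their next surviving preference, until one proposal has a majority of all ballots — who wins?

Proposal E

Round 1: Proposal A 12, Proposal B 7, Proposal C 0, Proposal D 6, Proposal E 7. Proposal C eliminated.
Round 2: Proposal A 12, Proposal B 7, Proposal D 6, Proposal E 7. Proposal D eliminated.
Round 3: Proposal A 12, Proposal B 7, Proposal E 13. Proposal B eliminated.
Round 4: Proposal A 12, Proposal E 20. Proposal E has a majority (≥17).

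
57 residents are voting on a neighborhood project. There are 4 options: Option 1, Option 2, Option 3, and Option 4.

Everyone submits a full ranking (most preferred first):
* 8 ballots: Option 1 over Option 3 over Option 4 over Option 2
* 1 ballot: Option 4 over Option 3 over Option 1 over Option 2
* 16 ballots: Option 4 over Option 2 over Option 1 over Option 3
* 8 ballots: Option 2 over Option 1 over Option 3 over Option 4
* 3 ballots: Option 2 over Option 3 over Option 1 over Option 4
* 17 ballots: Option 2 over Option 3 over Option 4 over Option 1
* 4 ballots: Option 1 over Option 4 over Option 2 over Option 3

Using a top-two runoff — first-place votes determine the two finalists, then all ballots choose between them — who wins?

Option 4

Round 1 first-place votes: Option 1 12, Option 2 28, Option 3 0, Option 4 17. Option 2 and Option 4 advance.
Runoff: Option 2 is ranked above Option 4 on 28 ballots, Option 4 above Option 2 on 29.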